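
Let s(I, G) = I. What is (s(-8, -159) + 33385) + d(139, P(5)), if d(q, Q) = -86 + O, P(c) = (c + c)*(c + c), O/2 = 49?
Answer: 33389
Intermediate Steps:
O = 98 (O = 2*49 = 98)
P(c) = 4*c**2 (P(c) = (2*c)*(2*c) = 4*c**2)
d(q, Q) = 12 (d(q, Q) = -86 + 98 = 12)
(s(-8, -159) + 33385) + d(139, P(5)) = (-8 + 33385) + 12 = 33377 + 12 = 33389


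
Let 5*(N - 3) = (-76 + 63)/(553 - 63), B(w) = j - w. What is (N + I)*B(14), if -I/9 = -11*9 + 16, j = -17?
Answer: -56962097/2450 ≈ -23250.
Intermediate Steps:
B(w) = -17 - w
I = 747 (I = -9*(-11*9 + 16) = -9*(-99 + 16) = -9*(-83) = 747)
N = 7337/2450 (N = 3 + ((-76 + 63)/(553 - 63))/5 = 3 + (-13/490)/5 = 3 + (-13*1/490)/5 = 3 + (⅕)*(-13/490) = 3 - 13/2450 = 7337/2450 ≈ 2.9947)
(N + I)*B(14) = (7337/2450 + 747)*(-17 - 1*14) = 1837487*(-17 - 14)/2450 = (1837487/2450)*(-31) = -56962097/2450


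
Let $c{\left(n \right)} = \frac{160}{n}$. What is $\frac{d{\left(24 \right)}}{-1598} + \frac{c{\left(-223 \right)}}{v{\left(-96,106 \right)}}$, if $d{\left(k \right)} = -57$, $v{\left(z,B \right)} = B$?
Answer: $\frac{545843}{18886762} \approx 0.028901$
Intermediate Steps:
$\frac{d{\left(24 \right)}}{-1598} + \frac{c{\left(-223 \right)}}{v{\left(-96,106 \right)}} = - \frac{57}{-1598} + \frac{160 \frac{1}{-223}}{106} = \left(-57\right) \left(- \frac{1}{1598}\right) + 160 \left(- \frac{1}{223}\right) \frac{1}{106} = \frac{57}{1598} - \frac{80}{11819} = \frac{545843}{18886762}$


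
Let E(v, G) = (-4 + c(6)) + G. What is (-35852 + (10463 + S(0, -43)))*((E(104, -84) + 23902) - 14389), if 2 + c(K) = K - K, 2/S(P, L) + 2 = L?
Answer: -1196204829/5 ≈ -2.3924e+8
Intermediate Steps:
S(P, L) = 2/(-2 + L)
c(K) = -2 (c(K) = -2 + (K - K) = -2 + 0 = -2)
E(v, G) = -6 + G (E(v, G) = (-4 - 2) + G = -6 + G)
(-35852 + (10463 + S(0, -43)))*((E(104, -84) + 23902) - 14389) = (-35852 + (10463 + 2/(-2 - 43)))*(((-6 - 84) + 23902) - 14389) = (-35852 + (10463 + 2/(-45)))*((-90 + 23902) - 14389) = (-35852 + (10463 + 2*(-1/45)))*(23812 - 14389) = (-35852 + (10463 - 2/45))*9423 = (-35852 + 470833/45)*9423 = -1142507/45*9423 = -1196204829/5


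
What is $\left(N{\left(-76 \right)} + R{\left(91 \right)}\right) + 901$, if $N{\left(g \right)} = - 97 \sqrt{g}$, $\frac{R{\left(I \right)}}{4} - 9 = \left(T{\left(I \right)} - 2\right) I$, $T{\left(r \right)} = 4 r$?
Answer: $132705 - 194 i \sqrt{19} \approx 1.3271 \cdot 10^{5} - 845.63 i$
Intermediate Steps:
$R{\left(I \right)} = 36 + 4 I \left(-2 + 4 I\right)$ ($R{\left(I \right)} = 36 + 4 \left(4 I - 2\right) I = 36 + 4 \left(-2 + 4 I\right) I = 36 + 4 I \left(-2 + 4 I\right)$)
$\left(N{\left(-76 \right)} + R{\left(91 \right)}\right) + 901 = \left(- 97 \sqrt{-76} + \left(36 - 728 + 16 \cdot 91^{2}\right)\right) + 901 = \left(- 97 \cdot 2 i \sqrt{19} + \left(36 - 728 + 16 \cdot 8281\right)\right) + 901 = \left(- 194 i \sqrt{19} + \left(36 - 728 + 132496\right)\right) + 901 = \left(- 194 i \sqrt{19} + 131804\right) + 901 = \left(131804 - 194 i \sqrt{19}\right) + 901 = 132705 - 194 i \sqrt{19}$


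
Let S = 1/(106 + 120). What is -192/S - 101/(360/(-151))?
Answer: -15605869/360 ≈ -43350.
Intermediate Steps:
S = 1/226 ≈ 0.0044248
-192/S - 101/(360/(-151)) = -192/1/226 - 101/(360/(-151)) = -192*226 - 101/(360*(-1/151)) = -43392 - 101/(-360/151) = -43392 - 101*(-151/360) = -43392 + 15251/360 = -15605869/360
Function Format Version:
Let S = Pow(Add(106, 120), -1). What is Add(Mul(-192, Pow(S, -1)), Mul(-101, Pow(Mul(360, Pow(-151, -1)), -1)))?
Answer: Rational(-15605869, 360) ≈ -43350.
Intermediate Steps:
S = Rational(1, 226) (S = Pow(226, -1) = Rational(1, 226) ≈ 0.0044248)
Add(Mul(-192, Pow(S, -1)), Mul(-101, Pow(Mul(360, Pow(-151, -1)), -1))) = Add(Mul(-192, Pow(Rational(1, 226), -1)), Mul(-101, Pow(Mul(360, Pow(-151, -1)), -1))) = Add(Mul(-192, 226), Mul(-101, Pow(Mul(360, Rational(-1, 151)), -1))) = Add(-43392, Mul(-101, Pow(Rational(-360, 151), -1))) = Add(-43392, Mul(-101, Rational(-151, 360))) = Add(-43392, Rational(15251, 360)) = Rational(-15605869, 360)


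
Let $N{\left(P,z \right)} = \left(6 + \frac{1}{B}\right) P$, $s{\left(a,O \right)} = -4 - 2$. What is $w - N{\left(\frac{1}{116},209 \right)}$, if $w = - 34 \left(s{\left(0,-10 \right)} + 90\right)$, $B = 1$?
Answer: $- \frac{331303}{116} \approx -2856.1$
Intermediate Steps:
$s{\left(a,O \right)} = -6$
$N{\left(P,z \right)} = 7 P$ ($N{\left(P,z \right)} = \left(6 + 1^{-1}\right) P = \left(6 + 1\right) P = 7 P$)
$w = -2856$ ($w = - 34 \left(-6 + 90\right) = \left(-34\right) 84 = -2856$)
$w - N{\left(\frac{1}{116},209 \right)} = -2856 - \frac{7}{116} = - \frac{331303}{116}$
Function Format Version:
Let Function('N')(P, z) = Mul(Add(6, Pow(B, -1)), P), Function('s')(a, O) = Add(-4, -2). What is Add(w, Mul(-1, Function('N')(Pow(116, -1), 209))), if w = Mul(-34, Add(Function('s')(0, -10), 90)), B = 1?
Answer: Rational(-331303, 116) ≈ -2856.1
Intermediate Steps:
Function('s')(a, O) = -6
Function('N')(P, z) = Mul(7, P) (Function('N')(P, z) = Mul(Add(6, Pow(1, -1)), P) = Mul(Add(6, 1), P) = Mul(7, P))
w = -2856 (w = Mul(-34, Add(-6, 90)) = Mul(-34, 84) = -2856)
Add(w, Mul(-1, Function('N')(Pow(116, -1), 209))) = Add(-2856, Mul(-1, Mul(7, Pow(116, -1)))) = Add(-2856, Mul(-1, Mul(7, Rational(1, 116)))) = Add(-2856, Mul(-1, Rational(7, 116))) = Add(-2856, Rational(-7, 116)) = Rational(-331303, 116)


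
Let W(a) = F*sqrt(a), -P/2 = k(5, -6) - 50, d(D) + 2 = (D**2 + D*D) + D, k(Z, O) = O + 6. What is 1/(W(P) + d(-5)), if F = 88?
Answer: 1/923 ≈ 0.0010834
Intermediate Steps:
k(Z, O) = 6 + O
d(D) = -2 + D + 2*D**2 (d(D) = -2 + ((D**2 + D*D) + D) = -2 + ((D**2 + D**2) + D) = -2 + (2*D**2 + D) = -2 + (D + 2*D**2) = -2 + D + 2*D**2)
P = 100 (P = -2*((6 - 6) - 50) = -2*(0 - 50) = -2*(-50) = 100)
W(a) = 88*sqrt(a)
1/(W(P) + d(-5)) = 1/(88*sqrt(100) + (-2 - 5 + 2*(-5)**2)) = 1/(88*10 + (-2 - 5 + 2*25)) = 1/(880 + (-2 - 5 + 50)) = 1/(880 + 43) = 1/923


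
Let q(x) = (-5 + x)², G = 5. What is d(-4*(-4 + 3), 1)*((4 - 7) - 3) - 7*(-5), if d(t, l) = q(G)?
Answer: 35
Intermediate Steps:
d(t, l) = 0 (d(t, l) = (-5 + 5)² = 0² = 0)
d(-4*(-4 + 3), 1)*((4 - 7) - 3) - 7*(-5) = 0*((4 - 7) - 3) - 7*(-5) = 0*(-3 - 3) + 35 = 0*(-6) + 35 = 0 + 35 = 35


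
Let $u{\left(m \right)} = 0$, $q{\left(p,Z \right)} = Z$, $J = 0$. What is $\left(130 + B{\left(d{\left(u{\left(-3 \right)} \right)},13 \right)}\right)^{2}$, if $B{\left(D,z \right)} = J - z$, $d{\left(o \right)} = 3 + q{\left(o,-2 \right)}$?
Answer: $13689$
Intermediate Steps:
$d{\left(o \right)} = 1$ ($d{\left(o \right)} = 3 - 2 = 1$)
$B{\left(D,z \right)} = - z$ ($B{\left(D,z \right)} = 0 - z = - z$)
$\left(130 + B{\left(d{\left(u{\left(-3 \right)} \right)},13 \right)}\right)^{2} = \left(130 - 13\right)^{2} = 117^{2} = 13689$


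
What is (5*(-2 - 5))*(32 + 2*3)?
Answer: -1330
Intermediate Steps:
(5*(-2 - 5))*(32 + 2*3) = (5*(-7))*(32 + 6) = -35*38 = -1330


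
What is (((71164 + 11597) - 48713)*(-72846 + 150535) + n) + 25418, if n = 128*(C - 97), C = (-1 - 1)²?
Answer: 2645168586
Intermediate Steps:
C = 4 (C = (-2)² = 4)
n = -11904 (n = 128*(4 - 97) = 128*(-93) = -11904)
(((71164 + 11597) - 48713)*(-72846 + 150535) + n) + 25418 = (((71164 + 11597) - 48713)*(-72846 + 150535) - 11904) + 25418 = ((82761 - 48713)*77689 - 11904) + 25418 = (34048*77689 - 11904) + 25418 = (2645155072 - 11904) + 25418 = 2645143168 + 25418 = 2645168586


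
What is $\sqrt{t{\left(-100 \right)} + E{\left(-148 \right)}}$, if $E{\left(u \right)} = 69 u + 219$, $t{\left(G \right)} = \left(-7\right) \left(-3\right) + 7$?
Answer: $i \sqrt{9965} \approx 99.825 i$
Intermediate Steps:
$t{\left(G \right)} = 28$ ($t{\left(G \right)} = 21 + 7 = 28$)
$E{\left(u \right)} = 219 + 69 u$
$\sqrt{t{\left(-100 \right)} + E{\left(-148 \right)}} = \sqrt{28 + \left(219 + 69 \left(-148\right)\right)} = \sqrt{28 + \left(219 - 10212\right)} = \sqrt{28 - 9993} = \sqrt{-9965} = i \sqrt{9965}$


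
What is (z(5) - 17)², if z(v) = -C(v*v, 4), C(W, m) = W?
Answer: 1764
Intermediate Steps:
z(v) = -v² (z(v) = -v*v = -v²)
(z(5) - 17)² = (-1*5² - 17)² = (-1*25 - 17)² = (-25 - 17)² = (-42)² = 1764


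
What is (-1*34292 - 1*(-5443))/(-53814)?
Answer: 28849/53814 ≈ 0.53609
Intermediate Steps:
(-1*34292 - 1*(-5443))/(-53814) = (-34292 + 5443)*(-1/53814) = -28849*(-1/53814) = 28849/53814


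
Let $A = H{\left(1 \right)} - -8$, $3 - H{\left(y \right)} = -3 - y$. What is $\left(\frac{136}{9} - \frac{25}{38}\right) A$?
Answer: $\frac{24715}{114} \approx 216.8$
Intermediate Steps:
$H{\left(y \right)} = 6 + y$ ($H{\left(y \right)} = 3 - \left(-3 - y\right) = 3 + \left(3 + y\right) = 6 + y$)
$A = 15$ ($A = \left(6 + 1\right) - -8 = 7 + 8 = 15$)
$\left(\frac{136}{9} - \frac{25}{38}\right) A = \left(\frac{136}{9} - \frac{25}{38}\right) 15 = \frac{4943}{342} \cdot 15 = \frac{24715}{114}$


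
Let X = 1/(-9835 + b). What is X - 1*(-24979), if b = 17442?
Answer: 190015254/7607 ≈ 24979.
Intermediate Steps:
X = 1/7607 (X = 1/(-9835 + 17442) = 1/7607 ≈ 0.00013146)
X - 1*(-24979) = 1/7607 - 1*(-24979) = 1/7607 + 24979 = 190015254/7607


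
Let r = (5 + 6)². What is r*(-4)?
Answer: -484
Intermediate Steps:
r = 121 (r = 11² = 121)
r*(-4) = 121*(-4) = -484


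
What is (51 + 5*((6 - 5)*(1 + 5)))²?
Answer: 6561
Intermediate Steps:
(51 + 5*((6 - 5)*(1 + 5)))² = (51 + 5*(1*6))² = (51 + 5*6)² = (51 + 30)² = 81² = 6561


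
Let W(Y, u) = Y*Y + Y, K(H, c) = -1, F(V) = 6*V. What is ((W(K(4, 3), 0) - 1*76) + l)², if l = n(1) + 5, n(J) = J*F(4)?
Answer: 2209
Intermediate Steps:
W(Y, u) = Y + Y² (W(Y, u) = Y² + Y = Y + Y²)
n(J) = 24*J (n(J) = J*(6*4) = J*24 = 24*J)
l = 29 (l = 24*1 + 5 = 24 + 5 = 29)
((W(K(4, 3), 0) - 1*76) + l)² = ((-(1 - 1) - 1*76) + 29)² = ((-1*0 - 76) + 29)² = ((0 - 76) + 29)² = (-76 + 29)² = (-47)² = 2209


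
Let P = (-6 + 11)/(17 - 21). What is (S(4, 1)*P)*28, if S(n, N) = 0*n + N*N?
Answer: -35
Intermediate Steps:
S(n, N) = N² (S(n, N) = 0 + N² = N²)
P = -5/4 (P = 5/(-4) = 5*(-¼) = -5/4 ≈ -1.2500)
(S(4, 1)*P)*28 = (1²*(-5/4))*28 = (1*(-5/4))*28 = -5/4*28 = -35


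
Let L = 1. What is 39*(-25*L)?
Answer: -975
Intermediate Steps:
39*(-25*L) = 39*(-25*1) = 39*(-25) = -975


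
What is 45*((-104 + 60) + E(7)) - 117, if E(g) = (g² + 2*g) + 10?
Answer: 1188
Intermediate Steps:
E(g) = 10 + g² + 2*g
45*((-104 + 60) + E(7)) - 117 = 45*((-104 + 60) + (10 + 7² + 2*7)) - 117 = 45*(-44 + (10 + 49 + 14)) - 117 = 45*(-44 + 73) - 117 = 45*29 - 117 = 1305 - 117 = 1188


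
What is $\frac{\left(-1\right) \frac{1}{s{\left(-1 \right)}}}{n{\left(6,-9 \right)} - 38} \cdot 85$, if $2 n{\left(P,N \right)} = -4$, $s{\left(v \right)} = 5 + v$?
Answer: $\frac{17}{32} \approx 0.53125$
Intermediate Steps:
$n{\left(P,N \right)} = -2$ ($n{\left(P,N \right)} = \frac{1}{2} \left(-4\right) = -2$)
$\frac{\left(-1\right) \frac{1}{s{\left(-1 \right)}}}{n{\left(6,-9 \right)} - 38} \cdot 85 = \frac{\left(-1\right) \frac{1}{5 - 1}}{-2 - 38} \cdot 85 = \frac{\left(-1\right) \frac{1}{4}}{-40} \cdot 85 = - \frac{\left(-1\right) \frac{1}{4}}{40} \cdot 85 = \left(- \frac{1}{40}\right) \left(- \frac{1}{4}\right) 85 = \frac{1}{160} \cdot 85 = \frac{17}{32}$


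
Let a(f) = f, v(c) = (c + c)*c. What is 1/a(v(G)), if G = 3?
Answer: 1/18 ≈ 0.055556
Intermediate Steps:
v(c) = 2*c² (v(c) = (2*c)*c = 2*c²)
1/a(v(G)) = 1/(2*3²) = 1/(2*9) = 1/18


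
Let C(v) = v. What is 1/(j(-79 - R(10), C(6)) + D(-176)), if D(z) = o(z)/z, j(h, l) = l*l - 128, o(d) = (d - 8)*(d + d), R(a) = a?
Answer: -1/460 ≈ -0.0021739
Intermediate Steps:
o(d) = 2*d*(-8 + d) (o(d) = (-8 + d)*(2*d) = 2*d*(-8 + d))
j(h, l) = -128 + l**2 (j(h, l) = l**2 - 128 = -128 + l**2)
D(z) = -16 + 2*z (D(z) = (2*z*(-8 + z))/z = -16 + 2*z)
1/(j(-79 - R(10), C(6)) + D(-176)) = 1/((-128 + 6**2) + (-16 + 2*(-176))) = 1/((-128 + 36) + (-16 - 352)) = 1/(-92 - 368) = 1/(-460) = -1/460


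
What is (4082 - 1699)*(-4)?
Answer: -9532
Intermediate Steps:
(4082 - 1699)*(-4) = 2383*(-4) = -9532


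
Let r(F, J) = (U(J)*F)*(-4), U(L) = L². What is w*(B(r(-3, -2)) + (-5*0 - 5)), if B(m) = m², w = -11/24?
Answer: -25289/24 ≈ -1053.7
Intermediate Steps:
w = -11/24 (w = -11*1/24 = -11/24 ≈ -0.45833)
r(F, J) = -4*F*J² (r(F, J) = (J²*F)*(-4) = (F*J²)*(-4) = -4*F*J²)
w*(B(r(-3, -2)) + (-5*0 - 5)) = -11*((-4*(-3)*(-2)²)² + (-5*0 - 5))/24 = -11*((-4*(-3)*4)² + (0 - 5))/24 = -11*(48² - 5)/24 = -11*(2304 - 5)/24 = -11/24*2299 = -25289/24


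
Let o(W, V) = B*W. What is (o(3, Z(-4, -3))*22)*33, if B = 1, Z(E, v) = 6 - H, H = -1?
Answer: 2178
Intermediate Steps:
Z(E, v) = 7 (Z(E, v) = 6 - 1*(-1) = 6 + 1 = 7)
o(W, V) = W (o(W, V) = 1*W = W)
(o(3, Z(-4, -3))*22)*33 = (3*22)*33 = 66*33 = 2178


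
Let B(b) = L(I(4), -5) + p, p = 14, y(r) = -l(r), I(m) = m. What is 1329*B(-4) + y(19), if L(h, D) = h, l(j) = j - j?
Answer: 23922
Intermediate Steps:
l(j) = 0
y(r) = 0 (y(r) = -1*0 = 0)
B(b) = 18 (B(b) = 4 + 14 = 18)
1329*B(-4) + y(19) = 1329*18 + 0 = 23922 + 0 = 23922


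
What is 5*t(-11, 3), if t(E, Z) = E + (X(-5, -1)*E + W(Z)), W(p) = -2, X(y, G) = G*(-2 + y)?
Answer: -450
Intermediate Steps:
t(E, Z) = -2 + 8*E (t(E, Z) = E + ((-(-2 - 5))*E - 2) = E + ((-1*(-7))*E - 2) = E + (7*E - 2) = E + (-2 + 7*E) = -2 + 8*E)
5*t(-11, 3) = 5*(-2 + 8*(-11)) = 5*(-2 - 88) = 5*(-90) = -450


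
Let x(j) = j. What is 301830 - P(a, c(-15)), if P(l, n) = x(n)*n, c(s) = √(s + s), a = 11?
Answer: 301860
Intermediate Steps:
c(s) = √2*√s (c(s) = √(2*s) = √2*√s)
P(l, n) = n² (P(l, n) = n*n = n²)
301830 - P(a, c(-15)) = 301830 - (√2*√(-15))² = 301830 - (√2*(I*√15))² = 301830 - (I*√30)² = 301830 - 1*(-30) = 301830 + 30 = 301860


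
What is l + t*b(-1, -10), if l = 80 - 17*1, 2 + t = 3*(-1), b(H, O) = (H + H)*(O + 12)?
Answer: 83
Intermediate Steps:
b(H, O) = 2*H*(12 + O) (b(H, O) = (2*H)*(12 + O) = 2*H*(12 + O))
t = -5 (t = -2 + 3*(-1) = -2 - 3 = -5)
l = 63 (l = 80 - 17 = 63)
l + t*b(-1, -10) = 63 - 10*(-1)*(12 - 10) = 63 - 10*(-1)*2 = 63 - 5*(-4) = 63 + 20 = 83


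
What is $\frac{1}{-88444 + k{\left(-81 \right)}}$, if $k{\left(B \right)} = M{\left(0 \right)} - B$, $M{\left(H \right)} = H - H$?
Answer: $- \frac{1}{88363} \approx -1.1317 \cdot 10^{-5}$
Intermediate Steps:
$M{\left(H \right)} = 0$
$k{\left(B \right)} = - B$ ($k{\left(B \right)} = 0 - B = - B$)
$\frac{1}{-88444 + k{\left(-81 \right)}} = \frac{1}{-88444 - -81} = \frac{1}{-88444 + 81} = \frac{1}{-88363} = - \frac{1}{88363}$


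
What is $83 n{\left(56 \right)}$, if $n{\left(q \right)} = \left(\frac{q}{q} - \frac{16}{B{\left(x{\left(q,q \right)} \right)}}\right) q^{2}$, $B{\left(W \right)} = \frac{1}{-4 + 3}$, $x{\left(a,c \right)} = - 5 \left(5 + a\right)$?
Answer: $4424896$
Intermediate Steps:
$x{\left(a,c \right)} = -25 - 5 a$
$B{\left(W \right)} = -1$ ($B{\left(W \right)} = \frac{1}{-1} = -1$)
$n{\left(q \right)} = 17 q^{2}$ ($n{\left(q \right)} = \left(\frac{q}{q} - \frac{16}{-1}\right) q^{2} = \left(1 - -16\right) q^{2} = \left(1 + 16\right) q^{2} = 17 q^{2}$)
$83 n{\left(56 \right)} = 83 \cdot 17 \cdot 56^{2} = 83 \cdot 17 \cdot 3136 = 83 \cdot 53312 = 4424896$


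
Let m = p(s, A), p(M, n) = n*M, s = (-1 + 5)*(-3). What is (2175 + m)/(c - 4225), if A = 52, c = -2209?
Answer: -1551/6434 ≈ -0.24106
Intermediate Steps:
s = -12 (s = 4*(-3) = -12)
p(M, n) = M*n
m = -624 (m = -12*52 = -624)
(2175 + m)/(c - 4225) = (2175 - 624)/(-2209 - 4225) = 1551/(-6434) = 1551*(-1/6434) = -1551/6434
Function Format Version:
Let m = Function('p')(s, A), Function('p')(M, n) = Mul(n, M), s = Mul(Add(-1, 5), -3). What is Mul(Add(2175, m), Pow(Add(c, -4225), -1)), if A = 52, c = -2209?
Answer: Rational(-1551, 6434) ≈ -0.24106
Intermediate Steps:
s = -12 (s = Mul(4, -3) = -12)
Function('p')(M, n) = Mul(M, n)
m = -624 (m = Mul(-12, 52) = -624)
Mul(Add(2175, m), Pow(Add(c, -4225), -1)) = Mul(Add(2175, -624), Pow(Add(-2209, -4225), -1)) = Mul(1551, Pow(-6434, -1)) = Mul(1551, Rational(-1, 6434)) = Rational(-1551, 6434)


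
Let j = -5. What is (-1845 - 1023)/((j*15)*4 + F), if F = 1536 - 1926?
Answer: 478/115 ≈ 4.1565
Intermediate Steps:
F = -390
(-1845 - 1023)/((j*15)*4 + F) = (-1845 - 1023)/(-5*15*4 - 390) = -2868/(-75*4 - 390) = -2868/(-300 - 390) = -2868/(-690) = -2868*(-1/690) = 478/115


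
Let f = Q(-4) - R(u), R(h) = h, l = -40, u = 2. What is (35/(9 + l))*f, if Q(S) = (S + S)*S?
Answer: -1050/31 ≈ -33.871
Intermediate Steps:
Q(S) = 2*S² (Q(S) = (2*S)*S = 2*S²)
f = 30 (f = 2*(-4)² - 1*2 = 2*16 - 2 = 32 - 2 = 30)
(35/(9 + l))*f = (35/(9 - 40))*30 = (35/(-31))*30 = (35*(-1/31))*30 = -35/31*30 = -1050/31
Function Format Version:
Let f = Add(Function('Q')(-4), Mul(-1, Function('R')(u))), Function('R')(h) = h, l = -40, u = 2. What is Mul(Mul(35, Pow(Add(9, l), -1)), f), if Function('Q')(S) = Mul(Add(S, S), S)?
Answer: Rational(-1050, 31) ≈ -33.871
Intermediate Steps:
Function('Q')(S) = Mul(2, Pow(S, 2)) (Function('Q')(S) = Mul(Mul(2, S), S) = Mul(2, Pow(S, 2)))
f = 30 (f = Add(Mul(2, Pow(-4, 2)), Mul(-1, 2)) = Add(Mul(2, 16), -2) = Add(32, -2) = 30)
Mul(Mul(35, Pow(Add(9, l), -1)), f) = Mul(Mul(35, Pow(Add(9, -40), -1)), 30) = Mul(Mul(35, Pow(-31, -1)), 30) = Mul(Mul(35, Rational(-1, 31)), 30) = Mul(Rational(-35, 31), 30) = Rational(-1050, 31)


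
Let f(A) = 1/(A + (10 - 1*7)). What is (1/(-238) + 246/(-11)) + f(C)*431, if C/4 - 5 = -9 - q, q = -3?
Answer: -1186917/2618 ≈ -453.37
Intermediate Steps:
C = -4 (C = 20 + 4*(-9 - 1*(-3)) = 20 + 4*(-9 + 3) = 20 + 4*(-6) = 20 - 24 = -4)
f(A) = 1/(3 + A) (f(A) = 1/(A + (10 - 7)) = 1/(A + 3) = 1/(3 + A))
(1/(-238) + 246/(-11)) + f(C)*431 = (1/(-238) + 246/(-11)) + 431/(3 - 4) = (1*(-1/238) + 246*(-1/11)) + 431/(-1) = (-1/238 - 246/11) - 1*431 = -58559/2618 - 431 = -1186917/2618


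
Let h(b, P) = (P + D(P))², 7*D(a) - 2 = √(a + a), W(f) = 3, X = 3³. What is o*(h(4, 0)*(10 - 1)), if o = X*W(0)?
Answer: 2916/49 ≈ 59.510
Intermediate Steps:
X = 27
D(a) = 2/7 + √2*√a/7 (D(a) = 2/7 + √(a + a)/7 = 2/7 + √(2*a)/7 = 2/7 + (√2*√a)/7 = 2/7 + √2*√a/7)
h(b, P) = (2/7 + P + √2*√P/7)² (h(b, P) = (P + (2/7 + √2*√P/7))² = (2/7 + P + √2*√P/7)²)
o = 81 (o = 27*3 = 81)
o*(h(4, 0)*(10 - 1)) = 81*(((2 + 7*0 + √2*√0)²/49)*(10 - 1)) = 81*(((2 + 0 + √2*0)²/49)*9) = 81*(((2 + 0 + 0)²/49)*9) = 81*(((1/49)*2²)*9) = 81*(((1/49)*4)*9) = 81*((4/49)*9) = 81*(36/49) = 2916/49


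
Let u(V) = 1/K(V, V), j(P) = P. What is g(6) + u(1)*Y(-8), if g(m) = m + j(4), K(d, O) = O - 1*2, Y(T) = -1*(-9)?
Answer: 1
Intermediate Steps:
Y(T) = 9
K(d, O) = -2 + O (K(d, O) = O - 2 = -2 + O)
g(m) = 4 + m (g(m) = m + 4 = 4 + m)
u(V) = 1/(-2 + V)
g(6) + u(1)*Y(-8) = (4 + 6) + 9/(-2 + 1) = 10 + 9/(-1) = 10 - 1*9 = 10 - 9 = 1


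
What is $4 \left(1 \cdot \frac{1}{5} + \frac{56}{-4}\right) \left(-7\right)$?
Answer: $\frac{1932}{5} \approx 386.4$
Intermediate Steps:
$4 \left(1 \cdot \frac{1}{5} + \frac{56}{-4}\right) \left(-7\right) = 4 \left(1 \cdot \frac{1}{5} + 56 \left(- \frac{1}{4}\right)\right) \left(-7\right) = 4 \left(\frac{1}{5} - 14\right) \left(-7\right) = 4 \left(\left(- \frac{69}{5}\right) \left(-7\right)\right) = 4 \cdot \frac{483}{5} = \frac{1932}{5}$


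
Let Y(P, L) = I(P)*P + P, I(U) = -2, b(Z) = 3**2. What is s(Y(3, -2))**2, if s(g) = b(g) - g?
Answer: 144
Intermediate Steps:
b(Z) = 9
Y(P, L) = -P (Y(P, L) = -2*P + P = -P)
s(g) = 9 - g
s(Y(3, -2))**2 = (9 - (-1)*3)**2 = (9 - 1*(-3))**2 = (9 + 3)**2 = 12**2 = 144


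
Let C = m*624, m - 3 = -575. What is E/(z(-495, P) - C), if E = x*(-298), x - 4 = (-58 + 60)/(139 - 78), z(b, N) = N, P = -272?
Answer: -18327/5439004 ≈ -0.0033696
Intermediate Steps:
m = -572 (m = 3 - 575 = -572)
x = 246/61 (x = 4 + (-58 + 60)/(139 - 78) = 4 + 2/61 = 246/61 ≈ 4.0328)
C = -356928 (C = -572*624 = -356928)
E = -73308/61 (E = (246/61)*(-298) = -73308/61 ≈ -1201.8)
E/(z(-495, P) - C) = -73308/(61*(-272 - 1*(-356928))) = -73308/(61*(-272 + 356928)) = -73308/61/356656 = -73308/61*1/356656 = -18327/5439004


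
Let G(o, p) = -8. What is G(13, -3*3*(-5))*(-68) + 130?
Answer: 674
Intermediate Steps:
G(13, -3*3*(-5))*(-68) + 130 = -8*(-68) + 130 = 544 + 130 = 674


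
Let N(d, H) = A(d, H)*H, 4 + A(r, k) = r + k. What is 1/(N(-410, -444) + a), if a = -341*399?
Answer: 1/244893 ≈ 4.0834e-6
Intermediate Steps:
A(r, k) = -4 + k + r (A(r, k) = -4 + (r + k) = -4 + (k + r) = -4 + k + r)
N(d, H) = H*(-4 + H + d) (N(d, H) = (-4 + H + d)*H = H*(-4 + H + d))
a = -136059
1/(N(-410, -444) + a) = 1/(-444*(-4 - 444 - 410) - 136059) = 1/(-444*(-858) - 136059) = 1/(380952 - 136059) = 1/244893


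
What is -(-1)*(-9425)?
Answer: -9425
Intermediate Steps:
-(-1)*(-9425) = -1*9425 = -9425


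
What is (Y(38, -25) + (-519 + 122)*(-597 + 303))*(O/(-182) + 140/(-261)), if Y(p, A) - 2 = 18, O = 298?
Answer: -6027066202/23751 ≈ -2.5376e+5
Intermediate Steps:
Y(p, A) = 20 (Y(p, A) = 2 + 18 = 20)
(Y(38, -25) + (-519 + 122)*(-597 + 303))*(O/(-182) + 140/(-261)) = (20 + (-519 + 122)*(-597 + 303))*(298/(-182) + 140/(-261)) = (20 - 397*(-294))*(298*(-1/182) + 140*(-1/261)) = (20 + 116718)*(-149/91 - 140/261) = 116738*(-51629/23751) = -6027066202/23751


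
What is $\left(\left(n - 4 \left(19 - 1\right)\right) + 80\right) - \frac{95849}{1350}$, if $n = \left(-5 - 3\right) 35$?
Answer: $- \frac{463049}{1350} \approx -343.0$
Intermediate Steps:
$n = -280$ ($n = \left(-8\right) 35 = -280$)
$\left(\left(n - 4 \left(19 - 1\right)\right) + 80\right) - \frac{95849}{1350} = \left(\left(-280 - 4 \left(19 - 1\right)\right) + 80\right) - \frac{95849}{1350} = \left(\left(-280 - 72\right) + 80\right) - \frac{95849}{1350} = \left(\left(-280 - 72\right) + 80\right) + \left(-71 + \frac{1}{1350}\right) = \left(-352 + 80\right) - \frac{95849}{1350} = -272 - \frac{95849}{1350} = - \frac{463049}{1350}$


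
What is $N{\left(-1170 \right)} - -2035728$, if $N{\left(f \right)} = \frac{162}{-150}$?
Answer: $\frac{50893173}{25} \approx 2.0357 \cdot 10^{6}$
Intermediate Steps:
$N{\left(f \right)} = - \frac{27}{25}$ ($N{\left(f \right)} = 162 \left(- \frac{1}{150}\right) = - \frac{27}{25}$)
$N{\left(-1170 \right)} - -2035728 = - \frac{27}{25} - -2035728 = - \frac{27}{25} + 2035728 = \frac{50893173}{25}$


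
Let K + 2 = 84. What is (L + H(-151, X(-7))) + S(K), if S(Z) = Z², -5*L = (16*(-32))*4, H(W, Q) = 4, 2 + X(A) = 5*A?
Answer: 35688/5 ≈ 7137.6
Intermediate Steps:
X(A) = -2 + 5*A
K = 82 (K = -2 + 84 = 82)
L = 2048/5 (L = -16*(-32)*4/5 = -(-512)*4/5 = -⅕*(-2048) = 2048/5 ≈ 409.60)
(L + H(-151, X(-7))) + S(K) = (2048/5 + 4) + 82² = 2068/5 + 6724 = 35688/5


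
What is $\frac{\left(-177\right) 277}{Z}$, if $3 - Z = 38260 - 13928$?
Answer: $\frac{49029}{24329} \approx 2.0153$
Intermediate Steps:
$Z = -24329$ ($Z = 3 - \left(38260 - 13928\right) = 3 - 24332 = -24329$)
$\frac{\left(-177\right) 277}{Z} = \frac{\left(-177\right) 277}{-24329} = \left(-49029\right) \left(- \frac{1}{24329}\right) = \frac{49029}{24329}$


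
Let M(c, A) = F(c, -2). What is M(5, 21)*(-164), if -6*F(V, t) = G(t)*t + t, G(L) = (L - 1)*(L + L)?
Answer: -2132/3 ≈ -710.67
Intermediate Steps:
G(L) = 2*L*(-1 + L) (G(L) = (-1 + L)*(2*L) = 2*L*(-1 + L))
F(V, t) = -t/6 - t²*(-1 + t)/3 (F(V, t) = -((2*t*(-1 + t))*t + t)/6 = -(2*t²*(-1 + t) + t)/6 = -(t + 2*t²*(-1 + t))/6 = -t/6 - t²*(-1 + t)/3)
M(c, A) = 13/3 (M(c, A) = -⅙*(-2)*(1 + 2*(-2)*(-1 - 2)) = -⅙*(-2)*(1 + 2*(-2)*(-3)) = -⅙*(-2)*(1 + 12) = -⅙*(-2)*13 = 13/3)
M(5, 21)*(-164) = (13/3)*(-164) = -2132/3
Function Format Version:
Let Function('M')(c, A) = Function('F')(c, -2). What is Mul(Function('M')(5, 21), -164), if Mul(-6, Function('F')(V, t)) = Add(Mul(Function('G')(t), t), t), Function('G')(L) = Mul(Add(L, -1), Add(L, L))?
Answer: Rational(-2132, 3) ≈ -710.67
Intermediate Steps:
Function('G')(L) = Mul(2, L, Add(-1, L)) (Function('G')(L) = Mul(Add(-1, L), Mul(2, L)) = Mul(2, L, Add(-1, L)))
Function('F')(V, t) = Add(Mul(Rational(-1, 6), t), Mul(Rational(-1, 3), Pow(t, 2), Add(-1, t))) (Function('F')(V, t) = Mul(Rational(-1, 6), Add(Mul(Mul(2, t, Add(-1, t)), t), t)) = Mul(Rational(-1, 6), Add(Mul(2, Pow(t, 2), Add(-1, t)), t)) = Mul(Rational(-1, 6), Add(t, Mul(2, Pow(t, 2), Add(-1, t)))) = Add(Mul(Rational(-1, 6), t), Mul(Rational(-1, 3), Pow(t, 2), Add(-1, t))))
Function('M')(c, A) = Rational(13, 3) (Function('M')(c, A) = Mul(Rational(-1, 6), -2, Add(1, Mul(2, -2, Add(-1, -2)))) = Mul(Rational(-1, 6), -2, Add(1, Mul(2, -2, -3))) = Mul(Rational(-1, 6), -2, Add(1, 12)) = Mul(Rational(-1, 6), -2, 13) = Rational(13, 3))
Mul(Function('M')(5, 21), -164) = Mul(Rational(13, 3), -164) = Rational(-2132, 3)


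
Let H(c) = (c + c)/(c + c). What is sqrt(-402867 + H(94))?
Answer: 17*I*sqrt(1394) ≈ 634.72*I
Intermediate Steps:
H(c) = 1 (H(c) = (2*c)/((2*c)) = (2*c)*(1/(2*c)) = 1)
sqrt(-402867 + H(94)) = sqrt(-402867 + 1) = sqrt(-402866) = 17*I*sqrt(1394)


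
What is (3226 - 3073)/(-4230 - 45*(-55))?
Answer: -17/195 ≈ -0.087179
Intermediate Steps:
(3226 - 3073)/(-4230 - 45*(-55)) = 153/(-4230 + 2475) = 153/(-1755) = 153*(-1/1755) = -17/195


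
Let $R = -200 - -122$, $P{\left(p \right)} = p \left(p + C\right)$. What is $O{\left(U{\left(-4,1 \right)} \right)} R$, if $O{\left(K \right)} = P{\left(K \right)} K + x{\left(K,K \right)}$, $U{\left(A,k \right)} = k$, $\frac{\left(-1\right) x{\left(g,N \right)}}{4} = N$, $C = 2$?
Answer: $78$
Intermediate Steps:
$x{\left(g,N \right)} = - 4 N$
$P{\left(p \right)} = p \left(2 + p\right)$ ($P{\left(p \right)} = p \left(p + 2\right) = p \left(2 + p\right)$)
$O{\left(K \right)} = - 4 K + K^{2} \left(2 + K\right)$ ($O{\left(K \right)} = K \left(2 + K\right) K - 4 K = K^{2} \left(2 + K\right) - 4 K = - 4 K + K^{2} \left(2 + K\right)$)
$R = -78$ ($R = -200 + 122 = -78$)
$O{\left(U{\left(-4,1 \right)} \right)} R = 1 \left(-4 + 1 \left(2 + 1\right)\right) \left(-78\right) = 1 \left(-4 + 1 \cdot 3\right) \left(-78\right) = 1 \left(-4 + 3\right) \left(-78\right) = 1 \left(-1\right) \left(-78\right) = \left(-1\right) \left(-78\right) = 78$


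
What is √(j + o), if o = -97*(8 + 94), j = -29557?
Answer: I*√39451 ≈ 198.62*I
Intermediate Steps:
o = -9894 (o = -97*102 = -9894)
√(j + o) = √(-29557 - 9894) = √(-39451) = I*√39451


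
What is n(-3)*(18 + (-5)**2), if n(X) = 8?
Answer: 344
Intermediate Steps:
n(-3)*(18 + (-5)**2) = 8*(18 + (-5)**2) = 8*(18 + 25) = 8*43 = 344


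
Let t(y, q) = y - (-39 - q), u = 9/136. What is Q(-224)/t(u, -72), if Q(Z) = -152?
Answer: 20672/4479 ≈ 4.6153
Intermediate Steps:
u = 9/136 (u = 9*(1/136) = 9/136 ≈ 0.066176)
t(y, q) = 39 + q + y (t(y, q) = y + (39 + q) = 39 + q + y)
Q(-224)/t(u, -72) = -152/(39 - 72 + 9/136) = -152/(-4479/136) = -152*(-136/4479) = 20672/4479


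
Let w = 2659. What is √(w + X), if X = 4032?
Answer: √6691 ≈ 81.799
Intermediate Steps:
√(w + X) = √(2659 + 4032) = √6691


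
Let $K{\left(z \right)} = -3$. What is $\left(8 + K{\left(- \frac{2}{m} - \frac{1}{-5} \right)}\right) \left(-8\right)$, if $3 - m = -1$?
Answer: $-40$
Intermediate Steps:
$m = 4$ ($m = 3 - -1 = 3 + 1 = 4$)
$\left(8 + K{\left(- \frac{2}{m} - \frac{1}{-5} \right)}\right) \left(-8\right) = \left(8 - 3\right) \left(-8\right) = 5 \left(-8\right) = -40$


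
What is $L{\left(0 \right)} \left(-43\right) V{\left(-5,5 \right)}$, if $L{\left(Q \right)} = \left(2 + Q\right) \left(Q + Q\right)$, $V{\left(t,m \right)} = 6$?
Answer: $0$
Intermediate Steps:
$L{\left(Q \right)} = 2 Q \left(2 + Q\right)$ ($L{\left(Q \right)} = \left(2 + Q\right) 2 Q = 2 Q \left(2 + Q\right)$)
$L{\left(0 \right)} \left(-43\right) V{\left(-5,5 \right)} = 2 \cdot 0 \left(2 + 0\right) \left(-43\right) 6 = 2 \cdot 0 \cdot 2 \left(-43\right) 6 = 0 \left(-43\right) 6 = 0 \cdot 6 = 0$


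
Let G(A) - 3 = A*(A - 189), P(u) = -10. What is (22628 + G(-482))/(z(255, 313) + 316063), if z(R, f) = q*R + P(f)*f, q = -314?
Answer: 115351/77621 ≈ 1.4861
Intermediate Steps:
G(A) = 3 + A*(-189 + A) (G(A) = 3 + A*(A - 189) = 3 + A*(-189 + A))
z(R, f) = -314*R - 10*f
(22628 + G(-482))/(z(255, 313) + 316063) = (22628 + (3 + (-482)**2 - 189*(-482)))/((-314*255 - 10*313) + 316063) = (22628 + (3 + 232324 + 91098))/((-80070 - 3130) + 316063) = (22628 + 323425)/(-83200 + 316063) = 346053/232863 = 346053*(1/232863) = 115351/77621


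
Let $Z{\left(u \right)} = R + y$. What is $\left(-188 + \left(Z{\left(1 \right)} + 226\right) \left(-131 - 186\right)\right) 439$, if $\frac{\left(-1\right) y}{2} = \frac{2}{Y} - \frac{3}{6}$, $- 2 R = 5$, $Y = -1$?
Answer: $- \frac{63762555}{2} \approx -3.1881 \cdot 10^{7}$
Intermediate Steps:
$R = - \frac{5}{2}$ ($R = \left(- \frac{1}{2}\right) 5 = - \frac{5}{2} \approx -2.5$)
$y = 5$ ($y = - 2 \left(\frac{2}{-1} - \frac{3}{6}\right) = - 2 \left(2 \left(-1\right) - \frac{1}{2}\right) = - 2 \left(-2 - \frac{1}{2}\right) = \left(-2\right) \left(- \frac{5}{2}\right) = 5$)
$Z{\left(u \right)} = \frac{5}{2}$ ($Z{\left(u \right)} = - \frac{5}{2} + 5 = \frac{5}{2}$)
$\left(-188 + \left(Z{\left(1 \right)} + 226\right) \left(-131 - 186\right)\right) 439 = \left(-188 + \left(\frac{5}{2} + 226\right) \left(-131 - 186\right)\right) 439 = \left(-188 + \frac{457}{2} \left(-317\right)\right) 439 = \left(-188 - \frac{144869}{2}\right) 439 = \left(- \frac{145245}{2}\right) 439 = - \frac{63762555}{2}$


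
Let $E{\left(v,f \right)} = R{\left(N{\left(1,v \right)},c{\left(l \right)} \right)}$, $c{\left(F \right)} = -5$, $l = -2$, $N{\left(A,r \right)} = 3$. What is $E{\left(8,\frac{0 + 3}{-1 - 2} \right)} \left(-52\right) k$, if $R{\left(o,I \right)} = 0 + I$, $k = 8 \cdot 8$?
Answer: $16640$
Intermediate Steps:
$k = 64$
$R{\left(o,I \right)} = I$
$E{\left(v,f \right)} = -5$
$E{\left(8,\frac{0 + 3}{-1 - 2} \right)} \left(-52\right) k = \left(-5\right) \left(-52\right) 64 = 260 \cdot 64 = 16640$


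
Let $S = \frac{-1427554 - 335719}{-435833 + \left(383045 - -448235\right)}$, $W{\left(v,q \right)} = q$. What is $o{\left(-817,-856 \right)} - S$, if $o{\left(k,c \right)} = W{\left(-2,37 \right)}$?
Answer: $\frac{16394812}{395447} \approx 41.459$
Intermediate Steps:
$o{\left(k,c \right)} = 37$
$S = - \frac{1763273}{395447}$ ($S = - \frac{1763273}{-435833 + \left(383045 + 448235\right)} = - \frac{1763273}{-435833 + 831280} = - \frac{1763273}{395447} \approx -4.4589$)
$o{\left(-817,-856 \right)} - S = 37 - - \frac{1763273}{395447} = 37 + \frac{1763273}{395447} = \frac{16394812}{395447}$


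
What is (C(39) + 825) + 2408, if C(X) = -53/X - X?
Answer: 124513/39 ≈ 3192.6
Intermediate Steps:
C(X) = -X - 53/X
(C(39) + 825) + 2408 = ((-1*39 - 53/39) + 825) + 2408 = ((-39 - 53*1/39) + 825) + 2408 = ((-39 - 53/39) + 825) + 2408 = (-1574/39 + 825) + 2408 = 30601/39 + 2408 = 124513/39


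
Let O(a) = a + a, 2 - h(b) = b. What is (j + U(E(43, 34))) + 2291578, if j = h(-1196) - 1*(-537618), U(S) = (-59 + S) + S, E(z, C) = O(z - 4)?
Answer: 2830491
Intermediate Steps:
h(b) = 2 - b
O(a) = 2*a
E(z, C) = -8 + 2*z (E(z, C) = 2*(z - 4) = 2*(-4 + z) = -8 + 2*z)
U(S) = -59 + 2*S
j = 538816 (j = (2 - 1*(-1196)) - 1*(-537618) = (2 + 1196) + 537618 = 1198 + 537618 = 538816)
(j + U(E(43, 34))) + 2291578 = (538816 + (-59 + 2*(-8 + 2*43))) + 2291578 = (538816 + (-59 + 2*(-8 + 86))) + 2291578 = (538816 + (-59 + 2*78)) + 2291578 = (538816 + (-59 + 156)) + 2291578 = (538816 + 97) + 2291578 = 538913 + 2291578 = 2830491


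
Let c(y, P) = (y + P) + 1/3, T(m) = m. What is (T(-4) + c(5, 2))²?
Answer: 100/9 ≈ 11.111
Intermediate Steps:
c(y, P) = ⅓ + P + y (c(y, P) = (P + y) + ⅓ = ⅓ + P + y)
(T(-4) + c(5, 2))² = (-4 + (⅓ + 2 + 5))² = (-4 + 22/3)² = (10/3)² = 100/9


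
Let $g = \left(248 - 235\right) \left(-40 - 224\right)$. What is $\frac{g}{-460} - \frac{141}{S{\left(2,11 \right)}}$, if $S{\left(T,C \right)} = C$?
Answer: $- \frac{6777}{1265} \approx -5.3573$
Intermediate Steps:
$g = -3432$ ($g = 13 \left(-264\right) = -3432$)
$\frac{g}{-460} - \frac{141}{S{\left(2,11 \right)}} = - \frac{3432}{-460} - \frac{141}{11} = \left(-3432\right) \left(- \frac{1}{460}\right) - \frac{141}{11} = \frac{858}{115} - \frac{141}{11} = - \frac{6777}{1265}$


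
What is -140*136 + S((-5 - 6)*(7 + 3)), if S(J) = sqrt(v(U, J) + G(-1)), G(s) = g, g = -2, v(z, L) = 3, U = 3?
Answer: -19039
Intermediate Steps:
G(s) = -2
S(J) = 1 (S(J) = sqrt(3 - 2) = sqrt(1) = 1)
-140*136 + S((-5 - 6)*(7 + 3)) = -140*136 + 1 = -19040 + 1 = -19039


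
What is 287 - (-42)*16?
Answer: 959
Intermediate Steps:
287 - (-42)*16 = 287 - 1*(-672) = 287 + 672 = 959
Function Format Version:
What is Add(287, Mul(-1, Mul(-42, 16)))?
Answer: 959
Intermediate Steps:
Add(287, Mul(-1, Mul(-42, 16))) = Add(287, Mul(-1, -672)) = Add(287, 672) = 959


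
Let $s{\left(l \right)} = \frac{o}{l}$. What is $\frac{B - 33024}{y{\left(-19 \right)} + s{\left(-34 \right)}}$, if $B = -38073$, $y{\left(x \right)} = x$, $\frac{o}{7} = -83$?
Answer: $\frac{185946}{5} \approx 37189.0$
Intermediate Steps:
$o = -581$ ($o = 7 \left(-83\right) = -581$)
$s{\left(l \right)} = - \frac{581}{l}$
$\frac{B - 33024}{y{\left(-19 \right)} + s{\left(-34 \right)}} = \frac{-38073 - 33024}{-19 - \frac{581}{-34}} = - \frac{71097}{-19 - - \frac{581}{34}} = - \frac{71097}{-19 + \frac{581}{34}} = - \frac{71097}{- \frac{65}{34}} = \left(-71097\right) \left(- \frac{34}{65}\right) = \frac{185946}{5}$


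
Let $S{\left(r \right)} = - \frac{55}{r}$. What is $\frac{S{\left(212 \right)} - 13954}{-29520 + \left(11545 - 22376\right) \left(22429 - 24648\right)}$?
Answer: $- \frac{2958303}{5088947428} \approx -0.00058132$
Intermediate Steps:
$\frac{S{\left(212 \right)} - 13954}{-29520 + \left(11545 - 22376\right) \left(22429 - 24648\right)} = \frac{- \frac{55}{212} - 13954}{-29520 + \left(11545 - 22376\right) \left(22429 - 24648\right)} = \frac{\left(-55\right) \frac{1}{212} - 13954}{-29520 + \left(11545 - 22376\right) \left(-2219\right)} = \frac{- \frac{55}{212} - 13954}{-29520 - -24033989} = - \frac{2958303}{212 \left(-29520 + 24033989\right)} = - \frac{2958303}{212 \cdot 24004469} = \left(- \frac{2958303}{212}\right) \frac{1}{24004469} = - \frac{2958303}{5088947428}$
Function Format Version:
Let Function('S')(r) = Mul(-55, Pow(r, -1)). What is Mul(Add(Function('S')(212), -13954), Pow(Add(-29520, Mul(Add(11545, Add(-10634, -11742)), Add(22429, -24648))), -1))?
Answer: Rational(-2958303, 5088947428) ≈ -0.00058132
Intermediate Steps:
Mul(Add(Function('S')(212), -13954), Pow(Add(-29520, Mul(Add(11545, Add(-10634, -11742)), Add(22429, -24648))), -1)) = Mul(Add(Mul(-55, Pow(212, -1)), -13954), Pow(Add(-29520, Mul(Add(11545, Add(-10634, -11742)), Add(22429, -24648))), -1)) = Mul(Add(Mul(-55, Rational(1, 212)), -13954), Pow(Add(-29520, Mul(Add(11545, -22376), -2219)), -1)) = Mul(Add(Rational(-55, 212), -13954), Pow(Add(-29520, Mul(-10831, -2219)), -1)) = Mul(Rational(-2958303, 212), Pow(Add(-29520, 24033989), -1)) = Mul(Rational(-2958303, 212), Pow(24004469, -1)) = Mul(Rational(-2958303, 212), Rational(1, 24004469)) = Rational(-2958303, 5088947428)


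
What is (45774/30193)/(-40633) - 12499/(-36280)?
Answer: 15332514599611/44509471091320 ≈ 0.34448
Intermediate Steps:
(45774/30193)/(-40633) - 12499/(-36280) = (45774*(1/30193))*(-1/40633) - 12499*(-1/36280) = (45774/30193)*(-1/40633) + 12499/36280 = -45774/1226832169 + 12499/36280 = 15332514599611/44509471091320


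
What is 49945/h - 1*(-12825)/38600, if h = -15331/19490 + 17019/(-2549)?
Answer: -3830887735908923/572482820776 ≈ -6691.7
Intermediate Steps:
h = -370779029/49680010 (h = -15331*1/19490 + 17019*(-1/2549) = -15331/19490 - 17019/2549 = -370779029/49680010 ≈ -7.4633)
49945/h - 1*(-12825)/38600 = 49945/(-370779029/49680010) - 1*(-12825)/38600 = 49945*(-49680010/370779029) + 12825*(1/38600) = -2481268099450/370779029 + 513/1544 = -3830887735908923/572482820776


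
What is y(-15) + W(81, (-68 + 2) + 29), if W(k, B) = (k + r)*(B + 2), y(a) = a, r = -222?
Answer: 4920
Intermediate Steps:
W(k, B) = (-222 + k)*(2 + B) (W(k, B) = (k - 222)*(B + 2) = (-222 + k)*(2 + B))
y(-15) + W(81, (-68 + 2) + 29) = -15 + (-444 - 222*((-68 + 2) + 29) + 2*81 + ((-68 + 2) + 29)*81) = -15 + (-444 - 222*(-66 + 29) + 162 + (-66 + 29)*81) = -15 + (-444 - 222*(-37) + 162 - 37*81) = -15 + (-444 + 8214 + 162 - 2997) = -15 + 4935 = 4920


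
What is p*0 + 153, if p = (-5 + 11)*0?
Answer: 153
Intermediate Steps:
p = 0 (p = 6*0 = 0)
p*0 + 153 = 0*0 + 153 = 0 + 153 = 153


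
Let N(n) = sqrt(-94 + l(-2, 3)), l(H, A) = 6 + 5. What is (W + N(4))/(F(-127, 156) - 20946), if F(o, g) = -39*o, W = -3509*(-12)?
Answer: -14036/5331 - I*sqrt(83)/15993 ≈ -2.6329 - 0.00056965*I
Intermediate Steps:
l(H, A) = 11
N(n) = I*sqrt(83) (N(n) = sqrt(-94 + 11) = sqrt(-83) = I*sqrt(83))
W = 42108
(W + N(4))/(F(-127, 156) - 20946) = (42108 + I*sqrt(83))/(-39*(-127) - 20946) = (42108 + I*sqrt(83))/(4953 - 20946) = (42108 + I*sqrt(83))/(-15993) = (42108 + I*sqrt(83))*(-1/15993) = -14036/5331 - I*sqrt(83)/15993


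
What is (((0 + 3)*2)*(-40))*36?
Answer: -8640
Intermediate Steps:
(((0 + 3)*2)*(-40))*36 = ((3*2)*(-40))*36 = (6*(-40))*36 = -240*36 = -8640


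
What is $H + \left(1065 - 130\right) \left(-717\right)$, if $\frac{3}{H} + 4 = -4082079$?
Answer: $- \frac{2736608032788}{4082083} \approx -6.704 \cdot 10^{5}$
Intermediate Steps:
$H = - \frac{3}{4082083}$ ($H = \frac{3}{-4 - 4082079} = \frac{3}{-4082083} = 3 \left(- \frac{1}{4082083}\right) = - \frac{3}{4082083} \approx -7.3492 \cdot 10^{-7}$)
$H + \left(1065 - 130\right) \left(-717\right) = - \frac{3}{4082083} + \left(1065 - 130\right) \left(-717\right) = - \frac{3}{4082083} + 935 \left(-717\right) = - \frac{3}{4082083} - 670395 = - \frac{2736608032788}{4082083}$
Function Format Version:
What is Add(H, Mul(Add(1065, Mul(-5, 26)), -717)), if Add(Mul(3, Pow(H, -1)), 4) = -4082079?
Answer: Rational(-2736608032788, 4082083) ≈ -6.7040e+5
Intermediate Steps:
H = Rational(-3, 4082083) (H = Mul(3, Pow(Add(-4, -4082079), -1)) = Mul(3, Pow(-4082083, -1)) = Mul(3, Rational(-1, 4082083)) = Rational(-3, 4082083) ≈ -7.3492e-7)
Add(H, Mul(Add(1065, Mul(-5, 26)), -717)) = Add(Rational(-3, 4082083), Mul(Add(1065, Mul(-5, 26)), -717)) = Add(Rational(-3, 4082083), Mul(Add(1065, -130), -717)) = Add(Rational(-3, 4082083), Mul(935, -717)) = Add(Rational(-3, 4082083), -670395) = Rational(-2736608032788, 4082083)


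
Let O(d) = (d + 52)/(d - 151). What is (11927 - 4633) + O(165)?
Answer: 14619/2 ≈ 7309.5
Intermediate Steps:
O(d) = (52 + d)/(-151 + d)
(11927 - 4633) + O(165) = (11927 - 4633) + (52 + 165)/(-151 + 165) = 7294 + 217/14 = 7294 + (1/14)*217 = 7294 + 31/2 = 14619/2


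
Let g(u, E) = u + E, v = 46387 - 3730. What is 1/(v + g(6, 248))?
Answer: 1/42911 ≈ 2.3304e-5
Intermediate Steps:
v = 42657
g(u, E) = E + u
1/(v + g(6, 248)) = 1/(42657 + (248 + 6)) = 1/(42657 + 254) = 1/42911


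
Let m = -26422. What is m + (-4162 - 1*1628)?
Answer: -32212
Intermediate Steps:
m + (-4162 - 1*1628) = -26422 + (-4162 - 1*1628) = -26422 + (-4162 - 1628) = -26422 - 5790 = -32212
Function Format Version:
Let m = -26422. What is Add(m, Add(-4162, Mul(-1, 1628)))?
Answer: -32212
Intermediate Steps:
Add(m, Add(-4162, Mul(-1, 1628))) = Add(-26422, Add(-4162, Mul(-1, 1628))) = Add(-26422, Add(-4162, -1628)) = Add(-26422, -5790) = -32212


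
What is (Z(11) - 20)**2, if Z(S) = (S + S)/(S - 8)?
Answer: 1444/9 ≈ 160.44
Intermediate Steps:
Z(S) = 2*S/(-8 + S) (Z(S) = (2*S)/(-8 + S) = 2*S/(-8 + S))
(Z(11) - 20)**2 = (2*11/(-8 + 11) - 20)**2 = (2*11/3 - 20)**2 = (2*11*(1/3) - 20)**2 = (22/3 - 20)**2 = (-38/3)**2 = 1444/9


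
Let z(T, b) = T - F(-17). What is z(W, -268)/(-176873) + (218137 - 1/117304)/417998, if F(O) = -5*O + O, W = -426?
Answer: 650015592953497/1238940721147888 ≈ 0.52465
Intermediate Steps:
F(O) = -4*O
z(T, b) = -68 + T (z(T, b) = T - (-4)*(-17) = T - 1*68 = T - 68 = -68 + T)
z(W, -268)/(-176873) + (218137 - 1/117304)/417998 = (-68 - 426)/(-176873) + (218137 - 1/117304)/417998 = -494*(-1/176873) + (218137 - 1*1/117304)*(1/417998) = 494/176873 + (218137 - 1/117304)*(1/417998) = 494/176873 + (25588342647/117304)*(1/417998) = 494/176873 + 3655477521/7004691056 = 650015592953497/1238940721147888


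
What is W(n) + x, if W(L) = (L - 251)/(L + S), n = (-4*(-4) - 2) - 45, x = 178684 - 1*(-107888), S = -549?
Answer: 83106021/290 ≈ 2.8657e+5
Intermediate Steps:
x = 286572 (x = 178684 + 107888 = 286572)
n = -31 (n = (16 - 2) - 45 = 14 - 45 = -31)
W(L) = (-251 + L)/(-549 + L) (W(L) = (L - 251)/(L - 549) = (-251 + L)/(-549 + L))
W(n) + x = (-251 - 31)/(-549 - 31) + 286572 = -282/(-580) + 286572 = -1/580*(-282) + 286572 = 141/290 + 286572 = 83106021/290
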